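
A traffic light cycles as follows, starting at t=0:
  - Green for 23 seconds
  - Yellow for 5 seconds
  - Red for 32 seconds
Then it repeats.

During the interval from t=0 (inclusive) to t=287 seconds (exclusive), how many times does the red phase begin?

Cycle = 23+5+32 = 60s
red phase starts at t = k*60 + 28 for k=0,1,2,...
Need k*60+28 < 287 → k < 4.317
k ∈ {0, ..., 4} → 5 starts

Answer: 5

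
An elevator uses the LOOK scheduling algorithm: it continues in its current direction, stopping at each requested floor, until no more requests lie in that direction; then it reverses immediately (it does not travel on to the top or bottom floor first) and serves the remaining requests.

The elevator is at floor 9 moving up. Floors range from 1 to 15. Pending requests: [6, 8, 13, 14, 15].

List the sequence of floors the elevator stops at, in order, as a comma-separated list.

Current: 9, moving UP
Serve above first (ascending): [13, 14, 15]
Then reverse, serve below (descending): [8, 6]

Answer: 13, 14, 15, 8, 6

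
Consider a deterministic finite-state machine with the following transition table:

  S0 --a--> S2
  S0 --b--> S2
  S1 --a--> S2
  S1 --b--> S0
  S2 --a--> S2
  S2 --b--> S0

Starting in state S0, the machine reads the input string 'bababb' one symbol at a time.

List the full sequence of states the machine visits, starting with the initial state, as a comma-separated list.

Start: S0
  read 'b': S0 --b--> S2
  read 'a': S2 --a--> S2
  read 'b': S2 --b--> S0
  read 'a': S0 --a--> S2
  read 'b': S2 --b--> S0
  read 'b': S0 --b--> S2

Answer: S0, S2, S2, S0, S2, S0, S2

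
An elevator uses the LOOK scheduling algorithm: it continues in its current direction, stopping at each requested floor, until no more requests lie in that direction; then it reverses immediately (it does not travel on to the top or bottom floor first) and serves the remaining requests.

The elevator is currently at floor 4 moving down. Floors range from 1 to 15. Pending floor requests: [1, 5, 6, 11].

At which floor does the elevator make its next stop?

Current floor: 4, direction: down
Requests above: [5, 6, 11]
Requests below: [1]
Moving down and requests lie below → nearest below is max([1]) = 1

Answer: 1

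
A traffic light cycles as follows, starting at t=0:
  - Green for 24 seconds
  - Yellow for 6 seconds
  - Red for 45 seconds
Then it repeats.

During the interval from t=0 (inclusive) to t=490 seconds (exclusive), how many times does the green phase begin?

Answer: 7

Derivation:
Cycle = 24+6+45 = 75s
green phase starts at t = k*75 + 0 for k=0,1,2,...
Need k*75+0 < 490 → k < 6.533
k ∈ {0, ..., 6} → 7 starts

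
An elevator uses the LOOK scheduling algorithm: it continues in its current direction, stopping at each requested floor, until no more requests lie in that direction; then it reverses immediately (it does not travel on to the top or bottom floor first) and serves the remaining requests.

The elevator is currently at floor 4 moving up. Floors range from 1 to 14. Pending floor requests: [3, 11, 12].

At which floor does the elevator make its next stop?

Answer: 11

Derivation:
Current floor: 4, direction: up
Requests above: [11, 12]
Requests below: [3]
Moving up and requests lie above → nearest above is min([11, 12]) = 11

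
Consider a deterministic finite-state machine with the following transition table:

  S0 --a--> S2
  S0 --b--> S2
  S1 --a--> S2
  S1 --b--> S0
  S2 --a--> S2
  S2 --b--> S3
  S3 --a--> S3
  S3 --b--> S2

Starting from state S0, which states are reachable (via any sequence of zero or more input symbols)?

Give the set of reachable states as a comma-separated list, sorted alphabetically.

Answer: S0, S2, S3

Derivation:
BFS from S0:
  visit S0: S0--a-->S2 (new), S0--b-->S2 (seen)
  visit S2: S2--a-->S2 (seen), S2--b-->S3 (new)
  visit S3: S3--a-->S3 (seen), S3--b-->S2 (seen)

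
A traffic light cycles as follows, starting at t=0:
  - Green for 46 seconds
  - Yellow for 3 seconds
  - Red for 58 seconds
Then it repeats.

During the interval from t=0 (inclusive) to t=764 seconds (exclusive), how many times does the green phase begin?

Cycle = 46+3+58 = 107s
green phase starts at t = k*107 + 0 for k=0,1,2,...
Need k*107+0 < 764 → k < 7.140
k ∈ {0, ..., 7} → 8 starts

Answer: 8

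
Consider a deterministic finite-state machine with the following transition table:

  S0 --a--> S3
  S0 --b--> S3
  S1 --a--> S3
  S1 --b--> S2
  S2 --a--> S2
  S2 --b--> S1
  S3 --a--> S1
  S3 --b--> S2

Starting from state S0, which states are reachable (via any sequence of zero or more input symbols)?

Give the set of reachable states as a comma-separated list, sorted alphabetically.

BFS from S0:
  visit S0: S0--a-->S3 (new), S0--b-->S3 (seen)
  visit S3: S3--a-->S1 (new), S3--b-->S2 (new)
  visit S1: S1--a-->S3 (seen), S1--b-->S2 (seen)
  visit S2: S2--a-->S2 (seen), S2--b-->S1 (seen)

Answer: S0, S1, S2, S3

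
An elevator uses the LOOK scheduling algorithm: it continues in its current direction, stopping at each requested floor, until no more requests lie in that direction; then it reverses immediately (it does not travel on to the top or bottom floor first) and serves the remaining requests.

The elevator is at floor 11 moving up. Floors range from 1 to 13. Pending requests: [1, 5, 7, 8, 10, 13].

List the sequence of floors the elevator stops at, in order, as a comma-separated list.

Answer: 13, 10, 8, 7, 5, 1

Derivation:
Current: 11, moving UP
Serve above first (ascending): [13]
Then reverse, serve below (descending): [10, 8, 7, 5, 1]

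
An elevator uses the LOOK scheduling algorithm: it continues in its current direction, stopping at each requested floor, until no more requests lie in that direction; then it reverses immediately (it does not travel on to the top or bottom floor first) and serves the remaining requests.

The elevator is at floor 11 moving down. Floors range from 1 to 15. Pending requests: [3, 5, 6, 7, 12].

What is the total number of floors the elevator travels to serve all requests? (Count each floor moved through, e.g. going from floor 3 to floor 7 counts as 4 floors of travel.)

Start at floor 11 moving down, LOOK stop order: [7, 6, 5, 3, 12]
  11 → 7: |7-11| = 4, total = 4
  7 → 6: |6-7| = 1, total = 5
  6 → 5: |5-6| = 1, total = 6
  5 → 3: |3-5| = 2, total = 8
  3 → 12: |12-3| = 9, total = 17

Answer: 17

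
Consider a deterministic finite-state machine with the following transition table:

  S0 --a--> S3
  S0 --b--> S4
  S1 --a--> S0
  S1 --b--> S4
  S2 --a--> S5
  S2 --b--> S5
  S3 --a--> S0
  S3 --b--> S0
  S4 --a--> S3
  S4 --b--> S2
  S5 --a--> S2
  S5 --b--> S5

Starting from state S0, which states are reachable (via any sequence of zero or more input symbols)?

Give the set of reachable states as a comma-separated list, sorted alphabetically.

Answer: S0, S2, S3, S4, S5

Derivation:
BFS from S0:
  visit S0: S0--a-->S3 (new), S0--b-->S4 (new)
  visit S3: S3--a-->S0 (seen), S3--b-->S0 (seen)
  visit S4: S4--a-->S3 (seen), S4--b-->S2 (new)
  visit S2: S2--a-->S5 (new), S2--b-->S5 (seen)
  visit S5: S5--a-->S2 (seen), S5--b-->S5 (seen)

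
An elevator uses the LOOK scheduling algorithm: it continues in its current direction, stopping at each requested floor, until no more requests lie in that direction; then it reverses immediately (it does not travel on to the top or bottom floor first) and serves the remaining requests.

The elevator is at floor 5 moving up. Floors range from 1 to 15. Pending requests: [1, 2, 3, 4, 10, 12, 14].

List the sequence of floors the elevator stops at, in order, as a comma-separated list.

Answer: 10, 12, 14, 4, 3, 2, 1

Derivation:
Current: 5, moving UP
Serve above first (ascending): [10, 12, 14]
Then reverse, serve below (descending): [4, 3, 2, 1]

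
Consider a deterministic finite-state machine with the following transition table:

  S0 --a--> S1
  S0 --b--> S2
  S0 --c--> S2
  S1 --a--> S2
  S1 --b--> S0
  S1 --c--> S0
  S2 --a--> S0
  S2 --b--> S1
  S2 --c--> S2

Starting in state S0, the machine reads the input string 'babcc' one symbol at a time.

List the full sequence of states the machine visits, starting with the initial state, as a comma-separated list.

Start: S0
  read 'b': S0 --b--> S2
  read 'a': S2 --a--> S0
  read 'b': S0 --b--> S2
  read 'c': S2 --c--> S2
  read 'c': S2 --c--> S2

Answer: S0, S2, S0, S2, S2, S2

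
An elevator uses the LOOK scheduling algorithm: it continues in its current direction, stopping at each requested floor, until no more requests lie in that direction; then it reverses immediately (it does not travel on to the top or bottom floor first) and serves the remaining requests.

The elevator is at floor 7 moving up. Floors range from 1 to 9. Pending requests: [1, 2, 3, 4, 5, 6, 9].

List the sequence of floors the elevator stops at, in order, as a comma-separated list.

Answer: 9, 6, 5, 4, 3, 2, 1

Derivation:
Current: 7, moving UP
Serve above first (ascending): [9]
Then reverse, serve below (descending): [6, 5, 4, 3, 2, 1]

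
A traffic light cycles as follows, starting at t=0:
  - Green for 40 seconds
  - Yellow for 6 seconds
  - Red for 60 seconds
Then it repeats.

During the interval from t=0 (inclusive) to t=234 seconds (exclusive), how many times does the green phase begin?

Answer: 3

Derivation:
Cycle = 40+6+60 = 106s
green phase starts at t = k*106 + 0 for k=0,1,2,...
Need k*106+0 < 234 → k < 2.208
k ∈ {0, ..., 2} → 3 starts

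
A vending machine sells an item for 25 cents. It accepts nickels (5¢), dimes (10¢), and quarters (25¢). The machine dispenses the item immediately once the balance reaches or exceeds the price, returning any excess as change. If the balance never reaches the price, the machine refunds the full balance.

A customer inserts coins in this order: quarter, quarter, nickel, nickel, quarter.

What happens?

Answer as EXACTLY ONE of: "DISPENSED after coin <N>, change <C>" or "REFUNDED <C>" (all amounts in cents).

Answer: DISPENSED after coin 1, change 0

Derivation:
Price: 25¢
Coin 1 (quarter, 25¢): balance = 25¢
  → balance >= price → DISPENSE, change = 25 - 25 = 0¢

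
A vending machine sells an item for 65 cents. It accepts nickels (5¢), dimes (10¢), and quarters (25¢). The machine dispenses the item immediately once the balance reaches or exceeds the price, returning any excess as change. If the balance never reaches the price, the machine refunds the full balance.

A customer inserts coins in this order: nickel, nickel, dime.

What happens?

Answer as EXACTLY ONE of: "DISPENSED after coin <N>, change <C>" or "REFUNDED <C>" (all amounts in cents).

Price: 65¢
Coin 1 (nickel, 5¢): balance = 5¢
Coin 2 (nickel, 5¢): balance = 10¢
Coin 3 (dime, 10¢): balance = 20¢
All coins inserted, balance 20¢ < price 65¢ → REFUND 20¢

Answer: REFUNDED 20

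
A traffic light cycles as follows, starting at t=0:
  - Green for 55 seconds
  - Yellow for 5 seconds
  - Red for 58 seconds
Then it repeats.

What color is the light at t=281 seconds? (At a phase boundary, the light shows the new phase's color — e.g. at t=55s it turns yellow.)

Cycle length = 55 + 5 + 58 = 118s
t = 281, phase_t = 281 mod 118 = 45
45 < 55 (green end) → GREEN

Answer: green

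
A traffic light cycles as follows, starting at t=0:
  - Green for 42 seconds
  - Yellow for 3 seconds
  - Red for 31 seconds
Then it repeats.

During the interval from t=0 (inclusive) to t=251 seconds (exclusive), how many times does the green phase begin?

Answer: 4

Derivation:
Cycle = 42+3+31 = 76s
green phase starts at t = k*76 + 0 for k=0,1,2,...
Need k*76+0 < 251 → k < 3.303
k ∈ {0, ..., 3} → 4 starts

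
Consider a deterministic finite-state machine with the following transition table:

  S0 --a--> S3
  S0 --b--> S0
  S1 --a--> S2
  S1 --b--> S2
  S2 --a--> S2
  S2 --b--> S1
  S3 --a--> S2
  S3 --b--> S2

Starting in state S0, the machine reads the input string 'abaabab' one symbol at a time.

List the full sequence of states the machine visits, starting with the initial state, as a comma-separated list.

Start: S0
  read 'a': S0 --a--> S3
  read 'b': S3 --b--> S2
  read 'a': S2 --a--> S2
  read 'a': S2 --a--> S2
  read 'b': S2 --b--> S1
  read 'a': S1 --a--> S2
  read 'b': S2 --b--> S1

Answer: S0, S3, S2, S2, S2, S1, S2, S1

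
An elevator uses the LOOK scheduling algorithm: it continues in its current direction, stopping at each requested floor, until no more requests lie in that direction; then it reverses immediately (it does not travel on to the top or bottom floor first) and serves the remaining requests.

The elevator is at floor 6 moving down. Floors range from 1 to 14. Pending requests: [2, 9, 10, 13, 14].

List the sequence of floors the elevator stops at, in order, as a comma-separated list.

Answer: 2, 9, 10, 13, 14

Derivation:
Current: 6, moving DOWN
Serve below first (descending): [2]
Then reverse, serve above (ascending): [9, 10, 13, 14]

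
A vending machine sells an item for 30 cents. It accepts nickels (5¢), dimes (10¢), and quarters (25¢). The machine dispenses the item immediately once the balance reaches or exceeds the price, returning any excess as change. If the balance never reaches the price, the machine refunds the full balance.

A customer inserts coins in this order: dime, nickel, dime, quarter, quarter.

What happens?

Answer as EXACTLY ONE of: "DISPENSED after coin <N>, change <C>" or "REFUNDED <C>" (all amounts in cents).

Answer: DISPENSED after coin 4, change 20

Derivation:
Price: 30¢
Coin 1 (dime, 10¢): balance = 10¢
Coin 2 (nickel, 5¢): balance = 15¢
Coin 3 (dime, 10¢): balance = 25¢
Coin 4 (quarter, 25¢): balance = 50¢
  → balance >= price → DISPENSE, change = 50 - 30 = 20¢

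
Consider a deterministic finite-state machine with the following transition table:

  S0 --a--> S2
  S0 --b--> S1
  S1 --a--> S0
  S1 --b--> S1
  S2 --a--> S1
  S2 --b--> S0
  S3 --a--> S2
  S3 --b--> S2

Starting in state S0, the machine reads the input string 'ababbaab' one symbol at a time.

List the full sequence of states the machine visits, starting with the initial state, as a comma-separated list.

Answer: S0, S2, S0, S2, S0, S1, S0, S2, S0

Derivation:
Start: S0
  read 'a': S0 --a--> S2
  read 'b': S2 --b--> S0
  read 'a': S0 --a--> S2
  read 'b': S2 --b--> S0
  read 'b': S0 --b--> S1
  read 'a': S1 --a--> S0
  read 'a': S0 --a--> S2
  read 'b': S2 --b--> S0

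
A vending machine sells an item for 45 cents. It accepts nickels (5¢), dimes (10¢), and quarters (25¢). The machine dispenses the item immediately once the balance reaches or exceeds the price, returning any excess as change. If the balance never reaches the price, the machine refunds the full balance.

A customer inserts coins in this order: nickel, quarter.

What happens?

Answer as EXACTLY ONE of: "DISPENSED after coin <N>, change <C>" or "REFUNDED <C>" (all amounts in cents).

Price: 45¢
Coin 1 (nickel, 5¢): balance = 5¢
Coin 2 (quarter, 25¢): balance = 30¢
All coins inserted, balance 30¢ < price 45¢ → REFUND 30¢

Answer: REFUNDED 30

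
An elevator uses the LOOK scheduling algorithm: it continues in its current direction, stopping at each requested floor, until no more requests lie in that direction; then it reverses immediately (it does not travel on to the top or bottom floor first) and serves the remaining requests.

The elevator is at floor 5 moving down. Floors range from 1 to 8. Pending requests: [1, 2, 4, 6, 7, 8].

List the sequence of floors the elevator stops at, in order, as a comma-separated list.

Current: 5, moving DOWN
Serve below first (descending): [4, 2, 1]
Then reverse, serve above (ascending): [6, 7, 8]

Answer: 4, 2, 1, 6, 7, 8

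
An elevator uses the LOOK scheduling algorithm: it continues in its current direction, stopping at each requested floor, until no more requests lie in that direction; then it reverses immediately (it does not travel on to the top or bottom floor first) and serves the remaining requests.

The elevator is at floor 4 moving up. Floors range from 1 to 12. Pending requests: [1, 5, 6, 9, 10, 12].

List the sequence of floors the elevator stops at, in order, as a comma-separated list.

Answer: 5, 6, 9, 10, 12, 1

Derivation:
Current: 4, moving UP
Serve above first (ascending): [5, 6, 9, 10, 12]
Then reverse, serve below (descending): [1]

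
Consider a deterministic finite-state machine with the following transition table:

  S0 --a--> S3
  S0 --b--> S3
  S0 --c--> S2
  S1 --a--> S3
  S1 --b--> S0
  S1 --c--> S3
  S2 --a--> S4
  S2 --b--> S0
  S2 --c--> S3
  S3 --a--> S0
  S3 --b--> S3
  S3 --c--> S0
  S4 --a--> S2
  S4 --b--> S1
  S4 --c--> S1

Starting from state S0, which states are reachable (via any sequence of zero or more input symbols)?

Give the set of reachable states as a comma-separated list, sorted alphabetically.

Answer: S0, S1, S2, S3, S4

Derivation:
BFS from S0:
  visit S0: S0--a-->S3 (new), S0--b-->S3 (seen), S0--c-->S2 (new)
  visit S3: S3--a-->S0 (seen), S3--b-->S3 (seen), S3--c-->S0 (seen)
  visit S2: S2--a-->S4 (new), S2--b-->S0 (seen), S2--c-->S3 (seen)
  visit S4: S4--a-->S2 (seen), S4--b-->S1 (new), S4--c-->S1 (seen)
  visit S1: S1--a-->S3 (seen), S1--b-->S0 (seen), S1--c-->S3 (seen)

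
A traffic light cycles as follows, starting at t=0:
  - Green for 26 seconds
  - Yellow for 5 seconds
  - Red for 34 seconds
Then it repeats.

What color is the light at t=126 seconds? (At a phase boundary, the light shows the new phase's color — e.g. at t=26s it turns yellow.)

Answer: red

Derivation:
Cycle length = 26 + 5 + 34 = 65s
t = 126, phase_t = 126 mod 65 = 61
61 >= 31 → RED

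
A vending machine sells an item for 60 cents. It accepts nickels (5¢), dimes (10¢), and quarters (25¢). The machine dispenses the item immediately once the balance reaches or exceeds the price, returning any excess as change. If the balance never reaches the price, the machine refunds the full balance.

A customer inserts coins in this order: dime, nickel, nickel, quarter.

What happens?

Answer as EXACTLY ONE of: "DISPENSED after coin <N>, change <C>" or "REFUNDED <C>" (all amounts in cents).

Answer: REFUNDED 45

Derivation:
Price: 60¢
Coin 1 (dime, 10¢): balance = 10¢
Coin 2 (nickel, 5¢): balance = 15¢
Coin 3 (nickel, 5¢): balance = 20¢
Coin 4 (quarter, 25¢): balance = 45¢
All coins inserted, balance 45¢ < price 60¢ → REFUND 45¢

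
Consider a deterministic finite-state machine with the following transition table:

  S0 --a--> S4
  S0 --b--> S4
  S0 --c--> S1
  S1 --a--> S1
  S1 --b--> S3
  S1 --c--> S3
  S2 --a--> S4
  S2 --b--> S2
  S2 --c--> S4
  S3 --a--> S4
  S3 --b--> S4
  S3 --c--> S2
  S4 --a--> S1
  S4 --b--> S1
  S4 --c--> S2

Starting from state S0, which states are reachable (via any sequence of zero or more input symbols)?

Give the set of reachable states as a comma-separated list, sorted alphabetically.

BFS from S0:
  visit S0: S0--a-->S4 (new), S0--b-->S4 (seen), S0--c-->S1 (new)
  visit S4: S4--a-->S1 (seen), S4--b-->S1 (seen), S4--c-->S2 (new)
  visit S1: S1--a-->S1 (seen), S1--b-->S3 (new), S1--c-->S3 (seen)
  visit S2: S2--a-->S4 (seen), S2--b-->S2 (seen), S2--c-->S4 (seen)
  visit S3: S3--a-->S4 (seen), S3--b-->S4 (seen), S3--c-->S2 (seen)

Answer: S0, S1, S2, S3, S4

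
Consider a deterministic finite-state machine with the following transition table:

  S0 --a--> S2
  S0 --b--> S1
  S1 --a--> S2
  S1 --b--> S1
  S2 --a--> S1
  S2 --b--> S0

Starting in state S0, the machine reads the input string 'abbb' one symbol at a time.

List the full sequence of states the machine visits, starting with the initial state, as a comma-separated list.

Answer: S0, S2, S0, S1, S1

Derivation:
Start: S0
  read 'a': S0 --a--> S2
  read 'b': S2 --b--> S0
  read 'b': S0 --b--> S1
  read 'b': S1 --b--> S1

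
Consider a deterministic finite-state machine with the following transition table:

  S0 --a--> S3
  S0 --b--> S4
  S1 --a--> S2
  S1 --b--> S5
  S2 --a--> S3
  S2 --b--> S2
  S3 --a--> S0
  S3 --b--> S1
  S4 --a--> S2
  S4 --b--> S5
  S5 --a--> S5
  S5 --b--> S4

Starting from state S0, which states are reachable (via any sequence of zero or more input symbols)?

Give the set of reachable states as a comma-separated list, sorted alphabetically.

BFS from S0:
  visit S0: S0--a-->S3 (new), S0--b-->S4 (new)
  visit S3: S3--a-->S0 (seen), S3--b-->S1 (new)
  visit S4: S4--a-->S2 (new), S4--b-->S5 (new)
  visit S1: S1--a-->S2 (seen), S1--b-->S5 (seen)
  visit S2: S2--a-->S3 (seen), S2--b-->S2 (seen)
  visit S5: S5--a-->S5 (seen), S5--b-->S4 (seen)

Answer: S0, S1, S2, S3, S4, S5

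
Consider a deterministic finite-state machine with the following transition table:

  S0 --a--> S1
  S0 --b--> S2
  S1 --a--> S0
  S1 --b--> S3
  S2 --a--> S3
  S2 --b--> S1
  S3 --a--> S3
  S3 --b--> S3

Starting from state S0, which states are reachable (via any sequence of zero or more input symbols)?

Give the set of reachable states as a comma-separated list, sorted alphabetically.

BFS from S0:
  visit S0: S0--a-->S1 (new), S0--b-->S2 (new)
  visit S1: S1--a-->S0 (seen), S1--b-->S3 (new)
  visit S2: S2--a-->S3 (seen), S2--b-->S1 (seen)
  visit S3: S3--a-->S3 (seen), S3--b-->S3 (seen)

Answer: S0, S1, S2, S3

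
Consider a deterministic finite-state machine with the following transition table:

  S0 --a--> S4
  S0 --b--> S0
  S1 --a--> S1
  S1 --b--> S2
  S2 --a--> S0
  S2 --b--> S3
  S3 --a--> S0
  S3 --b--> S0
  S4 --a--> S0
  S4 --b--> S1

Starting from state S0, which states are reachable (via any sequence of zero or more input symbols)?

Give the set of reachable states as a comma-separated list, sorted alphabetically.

BFS from S0:
  visit S0: S0--a-->S4 (new), S0--b-->S0 (seen)
  visit S4: S4--a-->S0 (seen), S4--b-->S1 (new)
  visit S1: S1--a-->S1 (seen), S1--b-->S2 (new)
  visit S2: S2--a-->S0 (seen), S2--b-->S3 (new)
  visit S3: S3--a-->S0 (seen), S3--b-->S0 (seen)

Answer: S0, S1, S2, S3, S4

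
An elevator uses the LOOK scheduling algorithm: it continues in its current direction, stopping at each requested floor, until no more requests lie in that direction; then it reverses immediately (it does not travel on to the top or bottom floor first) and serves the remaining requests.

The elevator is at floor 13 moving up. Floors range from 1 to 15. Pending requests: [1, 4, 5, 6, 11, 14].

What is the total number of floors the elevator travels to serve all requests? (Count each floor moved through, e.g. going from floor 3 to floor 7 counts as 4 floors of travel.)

Answer: 14

Derivation:
Start at floor 13 moving up, LOOK stop order: [14, 11, 6, 5, 4, 1]
  13 → 14: |14-13| = 1, total = 1
  14 → 11: |11-14| = 3, total = 4
  11 → 6: |6-11| = 5, total = 9
  6 → 5: |5-6| = 1, total = 10
  5 → 4: |4-5| = 1, total = 11
  4 → 1: |1-4| = 3, total = 14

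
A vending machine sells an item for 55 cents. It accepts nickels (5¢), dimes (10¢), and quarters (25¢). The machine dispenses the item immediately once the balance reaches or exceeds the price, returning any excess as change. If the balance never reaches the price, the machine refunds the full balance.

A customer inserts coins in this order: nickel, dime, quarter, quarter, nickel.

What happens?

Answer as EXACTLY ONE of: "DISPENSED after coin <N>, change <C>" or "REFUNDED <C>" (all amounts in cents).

Price: 55¢
Coin 1 (nickel, 5¢): balance = 5¢
Coin 2 (dime, 10¢): balance = 15¢
Coin 3 (quarter, 25¢): balance = 40¢
Coin 4 (quarter, 25¢): balance = 65¢
  → balance >= price → DISPENSE, change = 65 - 55 = 10¢

Answer: DISPENSED after coin 4, change 10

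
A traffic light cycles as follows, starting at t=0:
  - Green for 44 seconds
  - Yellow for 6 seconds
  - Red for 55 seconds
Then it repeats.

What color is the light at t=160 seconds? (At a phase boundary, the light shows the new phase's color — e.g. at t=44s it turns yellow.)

Cycle length = 44 + 6 + 55 = 105s
t = 160, phase_t = 160 mod 105 = 55
55 >= 50 → RED

Answer: red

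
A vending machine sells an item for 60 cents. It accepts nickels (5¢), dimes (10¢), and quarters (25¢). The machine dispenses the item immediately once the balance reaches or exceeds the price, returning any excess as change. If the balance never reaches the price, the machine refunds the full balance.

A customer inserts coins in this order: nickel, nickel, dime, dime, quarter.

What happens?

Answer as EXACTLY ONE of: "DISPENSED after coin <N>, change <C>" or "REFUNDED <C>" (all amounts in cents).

Answer: REFUNDED 55

Derivation:
Price: 60¢
Coin 1 (nickel, 5¢): balance = 5¢
Coin 2 (nickel, 5¢): balance = 10¢
Coin 3 (dime, 10¢): balance = 20¢
Coin 4 (dime, 10¢): balance = 30¢
Coin 5 (quarter, 25¢): balance = 55¢
All coins inserted, balance 55¢ < price 60¢ → REFUND 55¢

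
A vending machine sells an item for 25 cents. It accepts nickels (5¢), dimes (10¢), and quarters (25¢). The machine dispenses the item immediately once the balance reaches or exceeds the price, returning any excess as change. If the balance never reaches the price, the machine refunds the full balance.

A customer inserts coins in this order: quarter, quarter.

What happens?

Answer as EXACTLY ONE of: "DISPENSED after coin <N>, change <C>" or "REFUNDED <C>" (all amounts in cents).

Price: 25¢
Coin 1 (quarter, 25¢): balance = 25¢
  → balance >= price → DISPENSE, change = 25 - 25 = 0¢

Answer: DISPENSED after coin 1, change 0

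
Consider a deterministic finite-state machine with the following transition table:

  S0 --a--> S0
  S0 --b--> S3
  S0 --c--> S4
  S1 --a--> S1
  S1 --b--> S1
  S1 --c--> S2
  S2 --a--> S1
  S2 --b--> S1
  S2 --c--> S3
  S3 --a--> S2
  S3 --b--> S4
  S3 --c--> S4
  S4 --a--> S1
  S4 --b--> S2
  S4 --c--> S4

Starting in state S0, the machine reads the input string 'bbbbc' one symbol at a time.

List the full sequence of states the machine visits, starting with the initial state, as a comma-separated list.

Answer: S0, S3, S4, S2, S1, S2

Derivation:
Start: S0
  read 'b': S0 --b--> S3
  read 'b': S3 --b--> S4
  read 'b': S4 --b--> S2
  read 'b': S2 --b--> S1
  read 'c': S1 --c--> S2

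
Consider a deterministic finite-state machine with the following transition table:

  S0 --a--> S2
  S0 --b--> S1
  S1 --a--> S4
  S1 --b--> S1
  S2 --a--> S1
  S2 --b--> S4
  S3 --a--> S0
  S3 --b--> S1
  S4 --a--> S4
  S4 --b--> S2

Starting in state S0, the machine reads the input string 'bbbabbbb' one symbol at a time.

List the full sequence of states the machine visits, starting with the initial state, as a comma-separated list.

Start: S0
  read 'b': S0 --b--> S1
  read 'b': S1 --b--> S1
  read 'b': S1 --b--> S1
  read 'a': S1 --a--> S4
  read 'b': S4 --b--> S2
  read 'b': S2 --b--> S4
  read 'b': S4 --b--> S2
  read 'b': S2 --b--> S4

Answer: S0, S1, S1, S1, S4, S2, S4, S2, S4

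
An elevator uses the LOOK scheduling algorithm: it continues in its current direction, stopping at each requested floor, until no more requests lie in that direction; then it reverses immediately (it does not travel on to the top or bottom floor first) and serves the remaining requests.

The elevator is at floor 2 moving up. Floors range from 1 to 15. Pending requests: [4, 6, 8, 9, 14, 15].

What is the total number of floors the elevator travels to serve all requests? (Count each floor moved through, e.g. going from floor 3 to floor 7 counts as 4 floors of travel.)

Start at floor 2 moving up, LOOK stop order: [4, 6, 8, 9, 14, 15]
  2 → 4: |4-2| = 2, total = 2
  4 → 6: |6-4| = 2, total = 4
  6 → 8: |8-6| = 2, total = 6
  8 → 9: |9-8| = 1, total = 7
  9 → 14: |14-9| = 5, total = 12
  14 → 15: |15-14| = 1, total = 13

Answer: 13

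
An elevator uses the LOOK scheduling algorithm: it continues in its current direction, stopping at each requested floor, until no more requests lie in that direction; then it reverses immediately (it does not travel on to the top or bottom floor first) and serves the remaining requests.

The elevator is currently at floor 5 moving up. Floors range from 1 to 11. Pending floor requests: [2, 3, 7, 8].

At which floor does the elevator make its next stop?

Answer: 7

Derivation:
Current floor: 5, direction: up
Requests above: [7, 8]
Requests below: [2, 3]
Moving up and requests lie above → nearest above is min([7, 8]) = 7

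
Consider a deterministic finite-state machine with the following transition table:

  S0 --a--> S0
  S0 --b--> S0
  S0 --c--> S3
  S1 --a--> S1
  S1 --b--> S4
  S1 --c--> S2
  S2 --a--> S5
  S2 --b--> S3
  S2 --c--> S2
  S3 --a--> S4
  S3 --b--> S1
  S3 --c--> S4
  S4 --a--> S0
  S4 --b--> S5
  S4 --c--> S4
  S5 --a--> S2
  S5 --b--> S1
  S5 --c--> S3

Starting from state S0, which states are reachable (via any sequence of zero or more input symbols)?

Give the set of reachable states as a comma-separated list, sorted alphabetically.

Answer: S0, S1, S2, S3, S4, S5

Derivation:
BFS from S0:
  visit S0: S0--a-->S0 (seen), S0--b-->S0 (seen), S0--c-->S3 (new)
  visit S3: S3--a-->S4 (new), S3--b-->S1 (new), S3--c-->S4 (seen)
  visit S4: S4--a-->S0 (seen), S4--b-->S5 (new), S4--c-->S4 (seen)
  visit S1: S1--a-->S1 (seen), S1--b-->S4 (seen), S1--c-->S2 (new)
  visit S5: S5--a-->S2 (seen), S5--b-->S1 (seen), S5--c-->S3 (seen)
  visit S2: S2--a-->S5 (seen), S2--b-->S3 (seen), S2--c-->S2 (seen)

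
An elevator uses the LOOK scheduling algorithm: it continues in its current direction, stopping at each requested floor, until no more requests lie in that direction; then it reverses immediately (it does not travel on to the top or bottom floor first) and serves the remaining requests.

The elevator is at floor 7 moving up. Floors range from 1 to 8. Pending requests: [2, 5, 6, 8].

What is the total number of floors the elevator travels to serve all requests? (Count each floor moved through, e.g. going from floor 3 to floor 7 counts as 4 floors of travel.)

Start at floor 7 moving up, LOOK stop order: [8, 6, 5, 2]
  7 → 8: |8-7| = 1, total = 1
  8 → 6: |6-8| = 2, total = 3
  6 → 5: |5-6| = 1, total = 4
  5 → 2: |2-5| = 3, total = 7

Answer: 7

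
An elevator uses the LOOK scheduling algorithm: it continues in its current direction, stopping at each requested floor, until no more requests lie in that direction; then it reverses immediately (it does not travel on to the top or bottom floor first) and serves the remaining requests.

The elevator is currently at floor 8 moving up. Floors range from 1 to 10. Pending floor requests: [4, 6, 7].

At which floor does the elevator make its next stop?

Current floor: 8, direction: up
Requests above: []
Requests below: [4, 6, 7]
Moving up but no requests above → reverse; nearest below is max([4, 6, 7]) = 7

Answer: 7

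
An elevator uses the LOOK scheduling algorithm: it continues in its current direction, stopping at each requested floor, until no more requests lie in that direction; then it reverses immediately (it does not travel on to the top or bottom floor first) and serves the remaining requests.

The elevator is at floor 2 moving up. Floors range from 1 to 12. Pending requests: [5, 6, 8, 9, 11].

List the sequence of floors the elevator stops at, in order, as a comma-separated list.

Answer: 5, 6, 8, 9, 11

Derivation:
Current: 2, moving UP
Serve above first (ascending): [5, 6, 8, 9, 11]
Then reverse, serve below (descending): []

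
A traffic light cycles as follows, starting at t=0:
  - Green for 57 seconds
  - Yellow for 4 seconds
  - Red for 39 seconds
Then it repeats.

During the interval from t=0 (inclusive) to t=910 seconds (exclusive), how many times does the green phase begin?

Cycle = 57+4+39 = 100s
green phase starts at t = k*100 + 0 for k=0,1,2,...
Need k*100+0 < 910 → k < 9.100
k ∈ {0, ..., 9} → 10 starts

Answer: 10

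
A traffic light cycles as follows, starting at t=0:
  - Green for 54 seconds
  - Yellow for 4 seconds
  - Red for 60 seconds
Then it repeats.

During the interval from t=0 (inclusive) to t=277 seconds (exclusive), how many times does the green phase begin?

Answer: 3

Derivation:
Cycle = 54+4+60 = 118s
green phase starts at t = k*118 + 0 for k=0,1,2,...
Need k*118+0 < 277 → k < 2.347
k ∈ {0, ..., 2} → 3 starts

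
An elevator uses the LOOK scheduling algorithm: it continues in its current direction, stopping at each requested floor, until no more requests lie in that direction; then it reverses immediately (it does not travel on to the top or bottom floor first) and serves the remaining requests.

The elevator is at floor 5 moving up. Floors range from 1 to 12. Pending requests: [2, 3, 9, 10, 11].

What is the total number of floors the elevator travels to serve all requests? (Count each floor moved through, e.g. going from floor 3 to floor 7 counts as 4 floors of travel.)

Start at floor 5 moving up, LOOK stop order: [9, 10, 11, 3, 2]
  5 → 9: |9-5| = 4, total = 4
  9 → 10: |10-9| = 1, total = 5
  10 → 11: |11-10| = 1, total = 6
  11 → 3: |3-11| = 8, total = 14
  3 → 2: |2-3| = 1, total = 15

Answer: 15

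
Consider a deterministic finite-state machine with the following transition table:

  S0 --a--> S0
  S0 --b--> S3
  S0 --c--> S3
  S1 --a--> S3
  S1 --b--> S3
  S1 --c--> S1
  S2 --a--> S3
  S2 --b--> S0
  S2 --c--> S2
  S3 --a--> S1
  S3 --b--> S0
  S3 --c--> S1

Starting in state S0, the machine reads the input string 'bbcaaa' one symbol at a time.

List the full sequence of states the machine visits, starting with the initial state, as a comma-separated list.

Start: S0
  read 'b': S0 --b--> S3
  read 'b': S3 --b--> S0
  read 'c': S0 --c--> S3
  read 'a': S3 --a--> S1
  read 'a': S1 --a--> S3
  read 'a': S3 --a--> S1

Answer: S0, S3, S0, S3, S1, S3, S1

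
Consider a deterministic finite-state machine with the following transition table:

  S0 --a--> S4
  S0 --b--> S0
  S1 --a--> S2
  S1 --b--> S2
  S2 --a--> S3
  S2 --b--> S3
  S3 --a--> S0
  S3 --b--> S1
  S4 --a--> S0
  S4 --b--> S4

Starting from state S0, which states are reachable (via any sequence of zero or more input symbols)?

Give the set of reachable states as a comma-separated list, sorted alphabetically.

BFS from S0:
  visit S0: S0--a-->S4 (new), S0--b-->S0 (seen)
  visit S4: S4--a-->S0 (seen), S4--b-->S4 (seen)

Answer: S0, S4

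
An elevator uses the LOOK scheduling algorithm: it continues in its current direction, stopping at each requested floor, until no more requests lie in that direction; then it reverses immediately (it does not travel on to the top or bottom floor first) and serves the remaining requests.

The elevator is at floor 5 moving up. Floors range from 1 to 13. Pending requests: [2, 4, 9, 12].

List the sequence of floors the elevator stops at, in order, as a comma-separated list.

Current: 5, moving UP
Serve above first (ascending): [9, 12]
Then reverse, serve below (descending): [4, 2]

Answer: 9, 12, 4, 2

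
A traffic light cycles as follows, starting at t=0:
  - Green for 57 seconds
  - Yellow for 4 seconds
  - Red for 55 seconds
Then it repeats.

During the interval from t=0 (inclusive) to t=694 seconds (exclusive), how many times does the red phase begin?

Cycle = 57+4+55 = 116s
red phase starts at t = k*116 + 61 for k=0,1,2,...
Need k*116+61 < 694 → k < 5.457
k ∈ {0, ..., 5} → 6 starts

Answer: 6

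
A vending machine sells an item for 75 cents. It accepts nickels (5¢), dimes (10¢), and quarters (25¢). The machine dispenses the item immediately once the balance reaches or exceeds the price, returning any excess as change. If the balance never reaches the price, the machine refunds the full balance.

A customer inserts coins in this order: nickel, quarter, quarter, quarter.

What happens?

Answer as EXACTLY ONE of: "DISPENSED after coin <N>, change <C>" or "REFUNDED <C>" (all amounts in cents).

Price: 75¢
Coin 1 (nickel, 5¢): balance = 5¢
Coin 2 (quarter, 25¢): balance = 30¢
Coin 3 (quarter, 25¢): balance = 55¢
Coin 4 (quarter, 25¢): balance = 80¢
  → balance >= price → DISPENSE, change = 80 - 75 = 5¢

Answer: DISPENSED after coin 4, change 5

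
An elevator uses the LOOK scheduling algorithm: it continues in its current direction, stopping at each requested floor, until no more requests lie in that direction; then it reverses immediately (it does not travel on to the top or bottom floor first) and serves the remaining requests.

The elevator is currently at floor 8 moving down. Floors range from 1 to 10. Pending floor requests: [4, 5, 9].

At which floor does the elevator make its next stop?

Answer: 5

Derivation:
Current floor: 8, direction: down
Requests above: [9]
Requests below: [4, 5]
Moving down and requests lie below → nearest below is max([4, 5]) = 5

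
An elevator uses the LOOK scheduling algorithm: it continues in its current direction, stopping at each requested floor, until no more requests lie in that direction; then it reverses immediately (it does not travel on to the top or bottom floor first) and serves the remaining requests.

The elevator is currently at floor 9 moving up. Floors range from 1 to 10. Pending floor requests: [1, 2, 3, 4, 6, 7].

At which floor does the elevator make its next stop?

Current floor: 9, direction: up
Requests above: []
Requests below: [1, 2, 3, 4, 6, 7]
Moving up but no requests above → reverse; nearest below is max([1, 2, 3, 4, 6, 7]) = 7

Answer: 7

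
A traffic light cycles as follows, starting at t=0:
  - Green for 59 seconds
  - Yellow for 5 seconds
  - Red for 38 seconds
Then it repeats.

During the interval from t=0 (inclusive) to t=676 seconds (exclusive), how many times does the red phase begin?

Cycle = 59+5+38 = 102s
red phase starts at t = k*102 + 64 for k=0,1,2,...
Need k*102+64 < 676 → k < 6.000
k ∈ {0, ..., 5} → 6 starts

Answer: 6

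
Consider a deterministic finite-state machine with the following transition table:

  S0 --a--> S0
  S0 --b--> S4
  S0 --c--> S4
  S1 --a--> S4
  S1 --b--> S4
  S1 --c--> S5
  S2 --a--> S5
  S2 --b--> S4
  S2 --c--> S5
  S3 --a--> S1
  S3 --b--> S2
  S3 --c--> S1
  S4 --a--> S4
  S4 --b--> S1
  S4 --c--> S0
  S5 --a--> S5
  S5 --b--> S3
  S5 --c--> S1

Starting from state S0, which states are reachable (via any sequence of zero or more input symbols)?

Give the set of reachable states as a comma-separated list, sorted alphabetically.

Answer: S0, S1, S2, S3, S4, S5

Derivation:
BFS from S0:
  visit S0: S0--a-->S0 (seen), S0--b-->S4 (new), S0--c-->S4 (seen)
  visit S4: S4--a-->S4 (seen), S4--b-->S1 (new), S4--c-->S0 (seen)
  visit S1: S1--a-->S4 (seen), S1--b-->S4 (seen), S1--c-->S5 (new)
  visit S5: S5--a-->S5 (seen), S5--b-->S3 (new), S5--c-->S1 (seen)
  visit S3: S3--a-->S1 (seen), S3--b-->S2 (new), S3--c-->S1 (seen)
  visit S2: S2--a-->S5 (seen), S2--b-->S4 (seen), S2--c-->S5 (seen)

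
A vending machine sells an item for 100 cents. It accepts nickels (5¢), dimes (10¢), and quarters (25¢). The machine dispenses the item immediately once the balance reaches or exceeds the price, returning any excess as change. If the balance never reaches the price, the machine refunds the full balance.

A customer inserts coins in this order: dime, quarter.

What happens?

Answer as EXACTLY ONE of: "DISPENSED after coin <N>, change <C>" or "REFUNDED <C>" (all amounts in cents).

Answer: REFUNDED 35

Derivation:
Price: 100¢
Coin 1 (dime, 10¢): balance = 10¢
Coin 2 (quarter, 25¢): balance = 35¢
All coins inserted, balance 35¢ < price 100¢ → REFUND 35¢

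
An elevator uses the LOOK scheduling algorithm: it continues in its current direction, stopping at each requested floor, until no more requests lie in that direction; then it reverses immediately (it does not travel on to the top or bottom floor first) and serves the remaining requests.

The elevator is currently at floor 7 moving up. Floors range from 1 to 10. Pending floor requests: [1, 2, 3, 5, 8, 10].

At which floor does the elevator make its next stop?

Current floor: 7, direction: up
Requests above: [8, 10]
Requests below: [1, 2, 3, 5]
Moving up and requests lie above → nearest above is min([8, 10]) = 8

Answer: 8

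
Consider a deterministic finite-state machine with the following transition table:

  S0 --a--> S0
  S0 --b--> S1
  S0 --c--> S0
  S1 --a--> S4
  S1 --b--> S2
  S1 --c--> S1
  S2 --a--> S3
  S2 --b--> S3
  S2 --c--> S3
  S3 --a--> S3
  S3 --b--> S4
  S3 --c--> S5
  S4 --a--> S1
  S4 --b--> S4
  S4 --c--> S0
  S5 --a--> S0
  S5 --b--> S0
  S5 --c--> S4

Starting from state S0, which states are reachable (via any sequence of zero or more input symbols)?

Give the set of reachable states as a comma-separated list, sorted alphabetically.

Answer: S0, S1, S2, S3, S4, S5

Derivation:
BFS from S0:
  visit S0: S0--a-->S0 (seen), S0--b-->S1 (new), S0--c-->S0 (seen)
  visit S1: S1--a-->S4 (new), S1--b-->S2 (new), S1--c-->S1 (seen)
  visit S4: S4--a-->S1 (seen), S4--b-->S4 (seen), S4--c-->S0 (seen)
  visit S2: S2--a-->S3 (new), S2--b-->S3 (seen), S2--c-->S3 (seen)
  visit S3: S3--a-->S3 (seen), S3--b-->S4 (seen), S3--c-->S5 (new)
  visit S5: S5--a-->S0 (seen), S5--b-->S0 (seen), S5--c-->S4 (seen)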